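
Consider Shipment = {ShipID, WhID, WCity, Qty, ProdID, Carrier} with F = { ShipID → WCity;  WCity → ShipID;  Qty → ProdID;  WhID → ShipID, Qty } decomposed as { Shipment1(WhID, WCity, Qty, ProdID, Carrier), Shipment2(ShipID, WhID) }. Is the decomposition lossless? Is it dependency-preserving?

lossless but not dependency-preserving

Lossless test: (WhID)⁺ = {ShipID, WhID, WCity, Qty, ProdID}, which contains all of one fragment — lossless.
Dependency preservation: the restricted closure of {ShipID} across the fragments never reaches {WCity}, so ShipID → WCity cannot be enforced without a join — not preserved.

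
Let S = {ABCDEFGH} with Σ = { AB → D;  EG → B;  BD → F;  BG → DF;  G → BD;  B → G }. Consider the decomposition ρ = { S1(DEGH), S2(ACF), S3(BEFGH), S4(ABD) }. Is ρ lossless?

Chase test. Columns are ABCDEFGH; row i has aⱼ where attribute j ∈ Si, else bᵢⱼ.
Initial tableau (one row per fragment):
  row 1: b11 b12 b13 a4 a5 b16 a7 a8
  row 2: a1 b22 a3 b24 b25 a6 b27 b28
  row 3: b31 a2 b33 b34 a5 a6 a7 a8
  row 4: a1 a2 b43 a4 b45 b46 b47 b48
Rows 1 and 3 agree on EG; apply EG→B and equate their B entries.
Rows 1 and 4 agree on BD; apply BD→F and equate their F entries.
Rows 1 and 3 agree on BG; apply BG→DF and equate their DF entries.
Rows 1 and 4 agree on B; apply B→G and equate their G entries.
No row becomes fully distinguished — the join is lossy.

No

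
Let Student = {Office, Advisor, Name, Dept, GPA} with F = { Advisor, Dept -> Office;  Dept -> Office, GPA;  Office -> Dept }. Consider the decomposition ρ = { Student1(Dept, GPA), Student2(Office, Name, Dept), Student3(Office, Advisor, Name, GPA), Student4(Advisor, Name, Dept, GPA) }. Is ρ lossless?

Yes

Chase test. Columns are Office, Advisor, Name, Dept, GPA; row i has aⱼ where attribute j ∈ Studenti, else bᵢⱼ.
Initial tableau (one row per fragment):
  row 1: b11 b12 b13 a4 a5
  row 2: a1 b22 a3 a4 b25
  row 3: a1 a2 a3 b34 a5
  row 4: b41 a2 a3 a4 a5
Rows 1 and 2 agree on Dept; apply Dept→Office, GPA and equate their Office, GPA entries.
Rows 1 and 4 agree on Dept; apply Dept→Office, GPA and equate their Office, GPA entries.
Rows 1 and 3 agree on Office; apply Office→Dept and equate their Dept entries.
Row 3 is now all distinguished symbols — the join is lossless.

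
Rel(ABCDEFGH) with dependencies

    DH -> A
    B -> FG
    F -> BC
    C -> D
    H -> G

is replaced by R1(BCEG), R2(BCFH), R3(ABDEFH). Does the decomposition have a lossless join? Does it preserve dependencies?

lossless but not dependency-preserving

Lossless test (chase): Rows 1 and 2 agree on B; apply B→FG and equate their FG entries. Rows 1 and 3 agree on B; apply B→FG and equate their FG entries. Rows 1 and 3 agree on F; apply F→BC and equate their BC entries. Rows 1 and 2 agree on C; apply C→D and equate their D entries. Rows 1 and 3 agree on C; apply C→D and equate their D entries. Rows 2 and 3 agree on DH; apply DH→A and equate their A entries. Row 3 is now all distinguished symbols — the join is lossless.
Dependency preservation: the restricted closure of {C} across the fragments never reaches {D}, so C → D cannot be enforced without a join — not preserved.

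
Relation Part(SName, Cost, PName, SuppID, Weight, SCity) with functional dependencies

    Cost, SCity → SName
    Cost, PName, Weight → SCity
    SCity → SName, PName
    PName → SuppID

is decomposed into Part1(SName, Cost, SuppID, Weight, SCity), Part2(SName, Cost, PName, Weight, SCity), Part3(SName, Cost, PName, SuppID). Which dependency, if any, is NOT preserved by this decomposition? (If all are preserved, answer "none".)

Cost, SCity → SName lies within Part1.
Cost, PName, Weight → SCity lies within Part2.
SCity → SName, PName lies within Part2.
PName → SuppID lies within Part3.
Every dependency is enforceable on the fragments, so the decomposition is dependency-preserving.

none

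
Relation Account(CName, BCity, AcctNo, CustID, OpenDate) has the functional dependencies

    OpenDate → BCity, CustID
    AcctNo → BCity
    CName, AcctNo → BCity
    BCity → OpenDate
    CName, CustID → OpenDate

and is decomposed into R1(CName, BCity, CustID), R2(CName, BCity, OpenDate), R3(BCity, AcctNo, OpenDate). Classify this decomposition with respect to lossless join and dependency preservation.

Lossless test (chase): Rows 2 and 3 agree on OpenDate; apply OpenDate→BCity, CustID and equate their BCity, CustID entries. Rows 1 and 2 agree on BCity; apply BCity→OpenDate and equate their OpenDate entries. Rows 1 and 2 agree on OpenDate; apply OpenDate→BCity, CustID and equate their BCity, CustID entries. No row becomes fully distinguished — the join is lossy.
Dependency preservation: OpenDate → BCity, CustID; CName, AcctNo → BCity; CName, CustID → OpenDate are not contained in any single fragment, but the restricted closure of each left-hand side across the fragments still reaches the right-hand side; the remaining FDs each lie inside some fragment. All dependencies are preserved.

lossy but dependency-preserving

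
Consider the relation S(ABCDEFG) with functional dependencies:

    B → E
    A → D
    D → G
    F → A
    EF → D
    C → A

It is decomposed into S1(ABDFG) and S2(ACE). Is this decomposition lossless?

No

Common attributes: S1 ∩ S2 = {A}.
Closure of {A}: A → D applies, adding D; D → G applies, adding G. So (A)⁺ = {ADG}.
The closure contains neither all of S1 = {ABDFG} nor all of S2 = {ACE}, so the common attributes are not a superkey of either fragment. The join is lossy.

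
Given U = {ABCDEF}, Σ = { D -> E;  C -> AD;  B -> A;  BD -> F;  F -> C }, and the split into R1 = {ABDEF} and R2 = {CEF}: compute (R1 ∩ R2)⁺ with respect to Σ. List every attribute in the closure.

R1 ∩ R2 = {EF}.
F → C applies, adding C
C → AD applies, adding AD
Closure: {ACDEF}.

ACDEF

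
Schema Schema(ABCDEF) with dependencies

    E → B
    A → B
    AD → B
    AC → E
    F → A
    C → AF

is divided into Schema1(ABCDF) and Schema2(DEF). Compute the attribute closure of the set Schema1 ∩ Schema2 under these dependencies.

ABDF

Schema1 ∩ Schema2 = {DF}.
F → A applies, adding A
A → B applies, adding B
Closure: {ABDF}.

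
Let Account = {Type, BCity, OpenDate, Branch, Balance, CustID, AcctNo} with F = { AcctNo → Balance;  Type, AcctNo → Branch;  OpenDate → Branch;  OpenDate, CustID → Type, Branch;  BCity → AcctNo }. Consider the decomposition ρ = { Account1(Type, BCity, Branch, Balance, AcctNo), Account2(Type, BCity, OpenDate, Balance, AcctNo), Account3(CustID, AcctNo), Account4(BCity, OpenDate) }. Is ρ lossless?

Chase test. Columns are Type, BCity, OpenDate, Branch, Balance, CustID, AcctNo; row i has aⱼ where attribute j ∈ Accounti, else bᵢⱼ.
Initial tableau (one row per fragment):
  row 1: a1 a2 b13 a4 a5 b16 a7
  row 2: a1 a2 a3 b24 a5 b26 a7
  row 3: b31 b32 b33 b34 b35 a6 a7
  row 4: b41 a2 a3 b44 b45 b46 b47
Rows 1 and 3 agree on AcctNo; apply AcctNo→Balance and equate their Balance entries.
Rows 1 and 2 agree on Type, AcctNo; apply Type, AcctNo→Branch and equate their Branch entries.
Rows 2 and 4 agree on OpenDate; apply OpenDate→Branch and equate their Branch entries.
Rows 1 and 4 agree on BCity; apply BCity→AcctNo and equate their AcctNo entries.
Rows 1 and 4 agree on AcctNo; apply AcctNo→Balance and equate their Balance entries.
No row becomes fully distinguished — the join is lossy.

No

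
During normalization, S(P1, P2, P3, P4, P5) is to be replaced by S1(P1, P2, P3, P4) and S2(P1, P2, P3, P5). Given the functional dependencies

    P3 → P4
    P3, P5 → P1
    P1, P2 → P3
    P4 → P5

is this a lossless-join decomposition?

Yes

Common attributes: S1 ∩ S2 = {P1, P2, P3}.
Closure of {P1, P2, P3}: P3 → P4 applies, adding P4; P4 → P5 applies, adding P5. So (P1, P2, P3)⁺ = {P1, P2, P3, P4, P5}.
This closure contains every attribute of S1, so S1 ∩ S2 → S1. The join is lossless.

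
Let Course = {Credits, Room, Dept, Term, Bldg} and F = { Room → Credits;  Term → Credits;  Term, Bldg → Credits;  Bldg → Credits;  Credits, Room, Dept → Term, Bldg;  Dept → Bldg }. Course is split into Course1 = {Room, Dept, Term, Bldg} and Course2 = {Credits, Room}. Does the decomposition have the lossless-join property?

Common attributes: Course1 ∩ Course2 = {Room}.
Closure of {Room}: Room → Credits applies, adding Credits. So (Room)⁺ = {Credits, Room}.
This closure contains every attribute of Course2, so Course1 ∩ Course2 → Course2. The join is lossless.

Yes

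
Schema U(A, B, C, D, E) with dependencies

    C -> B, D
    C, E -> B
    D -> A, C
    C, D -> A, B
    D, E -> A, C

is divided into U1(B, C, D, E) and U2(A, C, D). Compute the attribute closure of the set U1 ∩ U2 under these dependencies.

A, B, C, D

U1 ∩ U2 = {C, D}.
C → B, D applies, adding B
D → A, C applies, adding A
Closure: {A, B, C, D}.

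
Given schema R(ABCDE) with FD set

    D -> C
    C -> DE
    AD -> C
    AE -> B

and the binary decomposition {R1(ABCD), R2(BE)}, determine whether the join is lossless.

Common attributes: R1 ∩ R2 = {B}.
No dependency enlarges {B}, so (B)⁺ = {B}.
The closure contains neither all of R1 = {ABCD} nor all of R2 = {BE}, so the common attributes are not a superkey of either fragment. The join is lossy.

No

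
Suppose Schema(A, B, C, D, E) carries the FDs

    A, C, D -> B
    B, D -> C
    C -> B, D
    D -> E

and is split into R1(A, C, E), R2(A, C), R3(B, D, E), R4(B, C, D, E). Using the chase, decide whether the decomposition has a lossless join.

Chase test. Columns are A, B, C, D, E; row i has aⱼ where attribute j ∈ Ri, else bᵢⱼ.
Initial tableau (one row per fragment):
  row 1: a1 b12 a3 b14 a5
  row 2: a1 b22 a3 b24 b25
  row 3: b31 a2 b33 a4 a5
  row 4: b41 a2 a3 a4 a5
Rows 3 and 4 agree on B, D; apply B, D→C and equate their C entries.
Rows 1 and 2 agree on C; apply C→B, D and equate their B, D entries.
Rows 1 and 3 agree on C; apply C→B, D and equate their B, D entries.
Rows 1 and 2 agree on D; apply D→E and equate their E entries.
Row 1 is now all distinguished symbols — the join is lossless.

Yes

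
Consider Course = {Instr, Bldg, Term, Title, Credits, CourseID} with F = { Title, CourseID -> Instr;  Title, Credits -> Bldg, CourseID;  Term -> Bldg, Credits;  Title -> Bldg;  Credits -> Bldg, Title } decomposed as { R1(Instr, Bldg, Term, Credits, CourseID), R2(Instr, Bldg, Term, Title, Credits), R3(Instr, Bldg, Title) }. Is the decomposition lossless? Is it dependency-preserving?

lossless but not dependency-preserving

Lossless test (chase): Rows 1 and 2 agree on Credits; apply Credits→Bldg, Title and equate their Bldg, Title entries. Rows 1 and 2 agree on Title, Credits; apply Title, Credits→Bldg, CourseID and equate their Bldg, CourseID entries. Row 1 is now all distinguished symbols — the join is lossless.
Dependency preservation: the restricted closure of {Title, CourseID} across the fragments never reaches {Instr}, so Title, CourseID → Instr cannot be enforced without a join — not preserved.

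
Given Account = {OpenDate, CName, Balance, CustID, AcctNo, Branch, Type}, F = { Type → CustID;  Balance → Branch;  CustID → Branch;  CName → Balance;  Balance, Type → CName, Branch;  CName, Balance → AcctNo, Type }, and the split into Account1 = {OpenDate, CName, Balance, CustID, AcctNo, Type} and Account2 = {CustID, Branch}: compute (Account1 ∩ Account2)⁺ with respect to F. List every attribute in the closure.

CustID, Branch

Account1 ∩ Account2 = {CustID}.
CustID → Branch applies, adding Branch
Closure: {CustID, Branch}.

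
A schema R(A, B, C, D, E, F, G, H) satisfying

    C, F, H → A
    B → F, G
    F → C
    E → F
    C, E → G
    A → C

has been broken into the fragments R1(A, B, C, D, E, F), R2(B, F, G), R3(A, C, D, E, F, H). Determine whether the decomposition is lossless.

Chase test. Columns are A, B, C, D, E, F, G, H; row i has aⱼ where attribute j ∈ Ri, else bᵢⱼ.
Initial tableau (one row per fragment):
  row 1: a1 a2 a3 a4 a5 a6 b17 b18
  row 2: b21 a2 b23 b24 b25 a6 a7 b28
  row 3: a1 b32 a3 a4 a5 a6 b37 a8
Rows 1 and 2 agree on B; apply B→F, G and equate their F, G entries.
Rows 1 and 2 agree on F; apply F→C and equate their C entries.
Rows 1 and 3 agree on C, E; apply C, E→G and equate their G entries.
No row becomes fully distinguished — the join is lossy.

No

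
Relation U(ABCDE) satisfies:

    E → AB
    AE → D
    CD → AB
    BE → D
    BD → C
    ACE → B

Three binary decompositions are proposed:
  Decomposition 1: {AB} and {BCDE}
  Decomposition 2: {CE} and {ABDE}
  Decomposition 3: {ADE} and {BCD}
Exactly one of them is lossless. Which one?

Decomposition 2

Decomposition 1: common = {B}, closure = {B} → lossy.
Decomposition 2: common = {E}, closure = {ABCDE} → lossless.
Decomposition 3: common = {D}, closure = {D} → lossy.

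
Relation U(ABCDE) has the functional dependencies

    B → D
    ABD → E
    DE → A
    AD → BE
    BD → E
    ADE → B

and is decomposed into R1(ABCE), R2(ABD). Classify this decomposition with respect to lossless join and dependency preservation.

lossless but not dependency-preserving

Lossless test: (AB)⁺ = {ABDE}, which contains all of one fragment — lossless.
Dependency preservation: the restricted closure of {DE} across the fragments never reaches {A}, so DE → A cannot be enforced without a join — not preserved.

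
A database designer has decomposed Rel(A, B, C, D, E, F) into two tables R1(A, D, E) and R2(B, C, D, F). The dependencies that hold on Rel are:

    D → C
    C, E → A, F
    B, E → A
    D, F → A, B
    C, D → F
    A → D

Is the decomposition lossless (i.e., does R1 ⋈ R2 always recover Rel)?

Common attributes: R1 ∩ R2 = {D}.
Closure of {D}: D → C applies, adding C; C, D → F applies, adding F; D, F → A, B applies, adding A, B. So (D)⁺ = {A, B, C, D, F}.
This closure contains every attribute of R2, so R1 ∩ R2 → R2. The join is lossless.

Yes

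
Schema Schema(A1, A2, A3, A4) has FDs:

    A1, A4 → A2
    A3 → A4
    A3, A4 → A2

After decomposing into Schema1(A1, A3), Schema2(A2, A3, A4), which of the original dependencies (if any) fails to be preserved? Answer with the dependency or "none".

A1, A4 → A2

Check A1, A4 → A2: no single fragment contains all of {A1, A2, A4}, and the restricted closure of {A1, A4} across the fragments never reaches {A2}.
A3 → A4 is preserved.
A3, A4 → A2 is preserved.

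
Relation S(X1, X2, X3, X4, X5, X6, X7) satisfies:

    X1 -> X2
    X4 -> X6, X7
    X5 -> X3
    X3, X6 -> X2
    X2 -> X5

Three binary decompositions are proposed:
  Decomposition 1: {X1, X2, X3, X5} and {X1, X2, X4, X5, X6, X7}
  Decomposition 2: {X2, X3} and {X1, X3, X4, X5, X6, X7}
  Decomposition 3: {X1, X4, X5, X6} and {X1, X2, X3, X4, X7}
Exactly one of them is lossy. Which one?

Decomposition 2

Decomposition 1: common = {X1, X2, X5}, closure = {X1, X2, X3, X5} → lossless.
Decomposition 2: common = {X3}, closure = {X3} → lossy.
Decomposition 3: common = {X1, X4}, closure = {X1, X2, X3, X4, X5, X6, X7} → lossless.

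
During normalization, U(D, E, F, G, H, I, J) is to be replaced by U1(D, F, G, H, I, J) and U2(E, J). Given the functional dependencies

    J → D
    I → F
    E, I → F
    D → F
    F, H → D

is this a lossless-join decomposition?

No

Common attributes: U1 ∩ U2 = {J}.
Closure of {J}: J → D applies, adding D; D → F applies, adding F. So (J)⁺ = {D, F, J}.
The closure contains neither all of U1 = {D, F, G, H, I, J} nor all of U2 = {E, J}, so the common attributes are not a superkey of either fragment. The join is lossy.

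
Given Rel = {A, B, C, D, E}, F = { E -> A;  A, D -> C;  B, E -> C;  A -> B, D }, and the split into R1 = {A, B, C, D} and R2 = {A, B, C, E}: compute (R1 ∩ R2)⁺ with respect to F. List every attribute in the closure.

R1 ∩ R2 = {A, B, C}.
A → B, D applies, adding D
Closure: {A, B, C, D}.

A, B, C, D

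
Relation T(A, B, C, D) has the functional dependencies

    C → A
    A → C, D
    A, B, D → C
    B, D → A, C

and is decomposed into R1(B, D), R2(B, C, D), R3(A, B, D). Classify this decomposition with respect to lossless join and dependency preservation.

lossless but not dependency-preserving

Lossless test (chase): Rows 1 and 2 agree on B, D; apply B, D→A, C and equate their A, C entries. Rows 1 and 3 agree on B, D; apply B, D→A, C and equate their A, C entries. Row 1 is now all distinguished symbols — the join is lossless.
Dependency preservation: the restricted closure of {C} across the fragments never reaches {A}, so C → A cannot be enforced without a join — not preserved.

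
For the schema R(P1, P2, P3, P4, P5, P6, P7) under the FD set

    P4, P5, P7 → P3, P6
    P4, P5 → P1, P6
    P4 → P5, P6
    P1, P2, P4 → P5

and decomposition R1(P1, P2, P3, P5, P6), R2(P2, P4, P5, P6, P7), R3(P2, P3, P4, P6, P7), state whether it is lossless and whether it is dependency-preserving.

lossy and not dependency-preserving

Lossless test (chase): Rows 2 and 3 agree on P4; apply P4→P5, P6 and equate their P5, P6 entries. Rows 2 and 3 agree on P4, P5, P7; apply P4, P5, P7→P3, P6 and equate their P3, P6 entries. Rows 2 and 3 agree on P4, P5; apply P4, P5→P1, P6 and equate their P1, P6 entries. No row becomes fully distinguished — the join is lossy.
Dependency preservation: the restricted closure of {P4, P5} across the fragments never reaches {P1, P6}, so P4, P5 → P1, P6 cannot be enforced without a join — not preserved.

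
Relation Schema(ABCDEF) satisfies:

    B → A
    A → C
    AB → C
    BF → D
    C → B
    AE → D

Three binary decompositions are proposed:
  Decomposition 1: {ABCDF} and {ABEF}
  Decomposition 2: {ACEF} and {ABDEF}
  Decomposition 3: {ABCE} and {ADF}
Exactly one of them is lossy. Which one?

Decomposition 1: common = {ABF}, closure = {ABCDF} → lossless.
Decomposition 2: common = {AEF}, closure = {ABCDEF} → lossless.
Decomposition 3: common = {A}, closure = {ABC} → lossy.

Decomposition 3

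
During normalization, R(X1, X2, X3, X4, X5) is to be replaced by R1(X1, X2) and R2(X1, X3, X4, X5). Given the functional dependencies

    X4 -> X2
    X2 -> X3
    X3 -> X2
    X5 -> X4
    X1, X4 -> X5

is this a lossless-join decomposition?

No

Common attributes: R1 ∩ R2 = {X1}.
No dependency enlarges {X1}, so (X1)⁺ = {X1}.
The closure contains neither all of R1 = {X1, X2} nor all of R2 = {X1, X3, X4, X5}, so the common attributes are not a superkey of either fragment. The join is lossy.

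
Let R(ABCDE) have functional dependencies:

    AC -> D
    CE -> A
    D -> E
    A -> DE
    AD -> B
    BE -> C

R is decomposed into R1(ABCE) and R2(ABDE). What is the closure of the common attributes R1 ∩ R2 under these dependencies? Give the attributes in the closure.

ABCDE

R1 ∩ R2 = {ABE}.
A → DE applies, adding D
BE → C applies, adding C
Closure: {ABCDE}.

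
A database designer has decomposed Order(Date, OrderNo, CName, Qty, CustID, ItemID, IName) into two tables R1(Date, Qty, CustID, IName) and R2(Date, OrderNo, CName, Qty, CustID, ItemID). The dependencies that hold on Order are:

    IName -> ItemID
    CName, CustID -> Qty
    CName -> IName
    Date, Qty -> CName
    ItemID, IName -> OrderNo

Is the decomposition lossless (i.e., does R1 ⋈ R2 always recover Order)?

Common attributes: R1 ∩ R2 = {Date, Qty, CustID}.
Closure of {Date, Qty, CustID}: Date, Qty → CName applies, adding CName; CName → IName applies, adding IName; IName → ItemID applies, adding ItemID; ItemID, IName → OrderNo applies, adding OrderNo. So (Date, Qty, CustID)⁺ = {Date, OrderNo, CName, Qty, CustID, ItemID, IName}.
This closure contains every attribute of R1, so R1 ∩ R2 → R1. The join is lossless.

Yes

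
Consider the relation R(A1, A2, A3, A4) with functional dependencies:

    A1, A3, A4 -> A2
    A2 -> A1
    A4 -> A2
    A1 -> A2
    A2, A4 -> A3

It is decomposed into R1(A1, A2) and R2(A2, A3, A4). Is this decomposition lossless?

Common attributes: R1 ∩ R2 = {A2}.
Closure of {A2}: A2 → A1 applies, adding A1. So (A2)⁺ = {A1, A2}.
This closure contains every attribute of R1, so R1 ∩ R2 → R1. The join is lossless.

Yes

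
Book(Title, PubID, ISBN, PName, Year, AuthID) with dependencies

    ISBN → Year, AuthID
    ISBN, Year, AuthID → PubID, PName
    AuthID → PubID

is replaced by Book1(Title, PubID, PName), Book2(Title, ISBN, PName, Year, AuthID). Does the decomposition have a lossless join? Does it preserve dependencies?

Lossless test: (Title, PName)⁺ = {Title, PName}, which is a superkey of neither fragment — lossy.
Dependency preservation: the restricted closure of {ISBN, Year, AuthID} across the fragments never reaches {PubID, PName}, so ISBN, Year, AuthID → PubID, PName cannot be enforced without a join — not preserved.

lossy and not dependency-preserving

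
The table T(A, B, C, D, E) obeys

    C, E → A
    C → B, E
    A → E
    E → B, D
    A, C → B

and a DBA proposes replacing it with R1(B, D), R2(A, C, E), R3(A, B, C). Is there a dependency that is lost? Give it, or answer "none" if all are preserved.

Check E → B, D: no single fragment contains all of {B, D, E}, and the restricted closure of {E} across the fragments never reaches {B, D}.
C, E → A is preserved.
C → B, E is preserved.
A → E is preserved.
A, C → B is preserved.

E → B, D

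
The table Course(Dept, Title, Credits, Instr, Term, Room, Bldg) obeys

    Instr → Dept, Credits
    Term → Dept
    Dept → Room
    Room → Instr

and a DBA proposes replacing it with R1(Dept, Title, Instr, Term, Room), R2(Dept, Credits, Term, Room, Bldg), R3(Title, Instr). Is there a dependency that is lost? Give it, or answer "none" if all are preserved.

Instr → Dept, Credits: restricted closure across fragments reaches Dept, Credits.
Term → Dept lies within R1.
Dept → Room lies within R1.
Room → Instr lies within R1.
Every dependency is enforceable on the fragments, so the decomposition is dependency-preserving.

none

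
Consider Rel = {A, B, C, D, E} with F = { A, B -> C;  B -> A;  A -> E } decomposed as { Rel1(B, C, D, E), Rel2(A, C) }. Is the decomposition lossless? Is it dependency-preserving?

Lossless test: (C)⁺ = {C}, which is a superkey of neither fragment — lossy.
Dependency preservation: the restricted closure of {B} across the fragments never reaches {A}, so B → A cannot be enforced without a join — not preserved.

lossy and not dependency-preserving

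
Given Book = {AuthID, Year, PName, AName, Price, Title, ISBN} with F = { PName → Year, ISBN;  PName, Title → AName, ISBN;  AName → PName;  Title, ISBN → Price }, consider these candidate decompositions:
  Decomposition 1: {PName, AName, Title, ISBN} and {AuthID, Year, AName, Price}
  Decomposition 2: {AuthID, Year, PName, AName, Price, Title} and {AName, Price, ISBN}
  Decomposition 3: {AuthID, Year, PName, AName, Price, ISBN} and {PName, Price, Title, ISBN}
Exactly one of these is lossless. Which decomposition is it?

Decomposition 1: common = {AName}, closure = {Year, PName, AName, ISBN} → lossy.
Decomposition 2: common = {AName, Price}, closure = {Year, PName, AName, Price, ISBN} → lossless.
Decomposition 3: common = {PName, Price, ISBN}, closure = {Year, PName, Price, ISBN} → lossy.

Decomposition 2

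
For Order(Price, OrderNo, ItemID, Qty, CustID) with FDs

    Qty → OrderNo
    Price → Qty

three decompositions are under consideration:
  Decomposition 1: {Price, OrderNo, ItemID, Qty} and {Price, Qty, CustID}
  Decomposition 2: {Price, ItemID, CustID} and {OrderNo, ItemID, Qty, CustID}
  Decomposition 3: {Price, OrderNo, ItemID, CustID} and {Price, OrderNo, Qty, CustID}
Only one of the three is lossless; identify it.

Decomposition 1: common = {Price, Qty}, closure = {Price, OrderNo, Qty} → lossy.
Decomposition 2: common = {ItemID, CustID}, closure = {ItemID, CustID} → lossy.
Decomposition 3: common = {Price, OrderNo, CustID}, closure = {Price, OrderNo, Qty, CustID} → lossless.

Decomposition 3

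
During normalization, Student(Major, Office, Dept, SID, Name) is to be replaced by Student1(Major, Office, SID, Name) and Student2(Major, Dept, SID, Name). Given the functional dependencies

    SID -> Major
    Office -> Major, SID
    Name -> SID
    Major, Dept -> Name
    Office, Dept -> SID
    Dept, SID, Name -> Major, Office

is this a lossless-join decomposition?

Common attributes: Student1 ∩ Student2 = {Major, SID, Name}.
No dependency enlarges {Major, SID, Name}, so (Major, SID, Name)⁺ = {Major, SID, Name}.
The closure contains neither all of Student1 = {Major, Office, SID, Name} nor all of Student2 = {Major, Dept, SID, Name}, so the common attributes are not a superkey of either fragment. The join is lossy.

No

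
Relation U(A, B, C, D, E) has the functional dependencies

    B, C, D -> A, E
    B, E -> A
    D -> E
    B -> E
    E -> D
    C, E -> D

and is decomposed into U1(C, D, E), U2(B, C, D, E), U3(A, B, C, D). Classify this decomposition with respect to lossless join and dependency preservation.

lossless and dependency-preserving

Lossless test (chase): Rows 2 and 3 agree on B, C, D; apply B, C, D→A, E and equate their A, E entries. Row 2 is now all distinguished symbols — the join is lossless.
Dependency preservation: B, C, D → A, E; B, E → A are not contained in any single fragment, but the restricted closure of each left-hand side across the fragments still reaches the right-hand side; the remaining FDs each lie inside some fragment. All dependencies are preserved.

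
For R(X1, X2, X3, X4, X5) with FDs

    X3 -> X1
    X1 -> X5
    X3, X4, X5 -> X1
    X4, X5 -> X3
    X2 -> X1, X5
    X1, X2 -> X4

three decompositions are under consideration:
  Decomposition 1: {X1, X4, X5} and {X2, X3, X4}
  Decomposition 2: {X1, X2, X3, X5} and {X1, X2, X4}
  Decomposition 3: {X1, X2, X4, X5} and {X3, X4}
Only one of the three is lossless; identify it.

Decomposition 2

Decomposition 1: common = {X4}, closure = {X4} → lossy.
Decomposition 2: common = {X1, X2}, closure = {X1, X2, X3, X4, X5} → lossless.
Decomposition 3: common = {X4}, closure = {X4} → lossy.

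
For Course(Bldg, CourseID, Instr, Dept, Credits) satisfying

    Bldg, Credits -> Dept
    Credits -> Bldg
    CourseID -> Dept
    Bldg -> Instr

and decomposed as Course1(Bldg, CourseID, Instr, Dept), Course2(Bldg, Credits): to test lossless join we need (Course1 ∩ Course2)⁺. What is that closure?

Bldg, Instr

Course1 ∩ Course2 = {Bldg}.
Bldg → Instr applies, adding Instr
Closure: {Bldg, Instr}.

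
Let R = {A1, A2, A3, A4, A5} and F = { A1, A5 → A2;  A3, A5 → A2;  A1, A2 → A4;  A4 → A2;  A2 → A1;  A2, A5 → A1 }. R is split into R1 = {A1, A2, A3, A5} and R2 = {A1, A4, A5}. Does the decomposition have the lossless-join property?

Common attributes: R1 ∩ R2 = {A1, A5}.
Closure of {A1, A5}: A1, A5 → A2 applies, adding A2; A1, A2 → A4 applies, adding A4. So (A1, A5)⁺ = {A1, A2, A4, A5}.
This closure contains every attribute of R2, so R1 ∩ R2 → R2. The join is lossless.

Yes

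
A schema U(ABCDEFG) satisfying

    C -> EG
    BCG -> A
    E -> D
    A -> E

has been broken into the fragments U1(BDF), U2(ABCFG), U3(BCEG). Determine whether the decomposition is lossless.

Chase test. Columns are ABCDEFG; row i has aⱼ where attribute j ∈ Ui, else bᵢⱼ.
Initial tableau (one row per fragment):
  row 1: b11 a2 b13 a4 b15 a6 b17
  row 2: a1 a2 a3 b24 b25 a6 a7
  row 3: b31 a2 a3 b34 a5 b36 a7
Rows 2 and 3 agree on C; apply C→EG and equate their EG entries.
Rows 2 and 3 agree on BCG; apply BCG→A and equate their A entries.
Rows 2 and 3 agree on E; apply E→D and equate their D entries.
No row becomes fully distinguished — the join is lossy.

No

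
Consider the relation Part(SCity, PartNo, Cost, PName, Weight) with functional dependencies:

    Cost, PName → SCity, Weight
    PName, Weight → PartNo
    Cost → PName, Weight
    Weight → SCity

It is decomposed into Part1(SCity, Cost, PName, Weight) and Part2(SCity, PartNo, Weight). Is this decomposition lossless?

No

Common attributes: Part1 ∩ Part2 = {SCity, Weight}.
No dependency enlarges {SCity, Weight}, so (SCity, Weight)⁺ = {SCity, Weight}.
The closure contains neither all of Part1 = {SCity, Cost, PName, Weight} nor all of Part2 = {SCity, PartNo, Weight}, so the common attributes are not a superkey of either fragment. The join is lossy.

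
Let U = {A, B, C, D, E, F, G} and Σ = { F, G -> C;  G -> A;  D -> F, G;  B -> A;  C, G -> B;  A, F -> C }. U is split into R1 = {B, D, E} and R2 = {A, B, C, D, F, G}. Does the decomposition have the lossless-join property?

Common attributes: R1 ∩ R2 = {B, D}.
Closure of {B, D}: D → F, G applies, adding F, G; B → A applies, adding A; A, F → C applies, adding C. So (B, D)⁺ = {A, B, C, D, F, G}.
This closure contains every attribute of R2, so R1 ∩ R2 → R2. The join is lossless.

Yes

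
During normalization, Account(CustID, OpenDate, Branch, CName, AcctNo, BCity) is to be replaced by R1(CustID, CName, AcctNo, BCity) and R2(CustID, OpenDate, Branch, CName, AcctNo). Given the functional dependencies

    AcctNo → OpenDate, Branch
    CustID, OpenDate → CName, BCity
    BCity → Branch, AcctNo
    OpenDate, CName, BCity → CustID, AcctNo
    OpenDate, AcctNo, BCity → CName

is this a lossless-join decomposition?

Yes

Common attributes: R1 ∩ R2 = {CustID, CName, AcctNo}.
Closure of {CustID, CName, AcctNo}: AcctNo → OpenDate, Branch applies, adding OpenDate, Branch; CustID, OpenDate → CName, BCity applies, adding BCity. So (CustID, CName, AcctNo)⁺ = {CustID, OpenDate, Branch, CName, AcctNo, BCity}.
This closure contains every attribute of R1, so R1 ∩ R2 → R1. The join is lossless.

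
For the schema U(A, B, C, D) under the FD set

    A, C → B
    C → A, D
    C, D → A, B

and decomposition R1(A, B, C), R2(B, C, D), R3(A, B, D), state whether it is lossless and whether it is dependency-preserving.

lossless and dependency-preserving

Lossless test (chase): Rows 1 and 2 agree on C; apply C→A, D and equate their A, D entries. Row 1 is now all distinguished symbols — the join is lossless.
Dependency preservation: C → A, D; C, D → A, B are not contained in any single fragment, but the restricted closure of each left-hand side across the fragments still reaches the right-hand side; the remaining FDs each lie inside some fragment. All dependencies are preserved.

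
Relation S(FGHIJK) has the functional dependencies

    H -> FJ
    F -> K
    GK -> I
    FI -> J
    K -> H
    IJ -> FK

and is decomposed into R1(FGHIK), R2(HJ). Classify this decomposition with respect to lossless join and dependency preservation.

Lossless test: (H)⁺ = {FHJK}, which contains all of one fragment — lossless.
Dependency preservation: the restricted closure of {IJ} across the fragments never reaches {FK}, so IJ → FK cannot be enforced without a join — not preserved.

lossless but not dependency-preserving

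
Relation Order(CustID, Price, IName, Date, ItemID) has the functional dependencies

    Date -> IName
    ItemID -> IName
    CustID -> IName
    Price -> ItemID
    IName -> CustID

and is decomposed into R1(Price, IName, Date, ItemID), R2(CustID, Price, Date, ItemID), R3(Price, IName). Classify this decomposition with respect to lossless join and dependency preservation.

lossless but not dependency-preserving

Lossless test (chase): Rows 1 and 2 agree on Date; apply Date→IName and equate their IName entries. Rows 1 and 3 agree on Price; apply Price→ItemID and equate their ItemID entries. Rows 1 and 2 agree on IName; apply IName→CustID and equate their CustID entries. Rows 1 and 3 agree on IName; apply IName→CustID and equate their CustID entries. Row 1 is now all distinguished symbols — the join is lossless.
Dependency preservation: the restricted closure of {CustID} across the fragments never reaches {IName}, so CustID → IName cannot be enforced without a join — not preserved.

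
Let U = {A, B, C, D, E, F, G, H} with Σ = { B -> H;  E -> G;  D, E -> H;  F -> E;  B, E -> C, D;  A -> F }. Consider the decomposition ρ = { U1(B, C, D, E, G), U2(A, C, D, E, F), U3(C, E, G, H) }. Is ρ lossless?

No

Chase test. Columns are A, B, C, D, E, F, G, H; row i has aⱼ where attribute j ∈ Ui, else bᵢⱼ.
Initial tableau (one row per fragment):
  row 1: b11 a2 a3 a4 a5 b16 a7 b18
  row 2: a1 b22 a3 a4 a5 a6 b27 b28
  row 3: b31 b32 a3 b34 a5 b36 a7 a8
Rows 1 and 2 agree on E; apply E→G and equate their G entries.
Rows 1 and 2 agree on D, E; apply D, E→H and equate their H entries.
No row becomes fully distinguished — the join is lossy.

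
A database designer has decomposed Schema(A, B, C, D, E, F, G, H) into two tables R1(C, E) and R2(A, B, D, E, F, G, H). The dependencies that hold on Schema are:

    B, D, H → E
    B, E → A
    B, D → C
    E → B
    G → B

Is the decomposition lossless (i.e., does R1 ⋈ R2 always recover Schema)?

No

Common attributes: R1 ∩ R2 = {E}.
Closure of {E}: E → B applies, adding B; B, E → A applies, adding A. So (E)⁺ = {A, B, E}.
The closure contains neither all of R1 = {C, E} nor all of R2 = {A, B, D, E, F, G, H}, so the common attributes are not a superkey of either fragment. The join is lossy.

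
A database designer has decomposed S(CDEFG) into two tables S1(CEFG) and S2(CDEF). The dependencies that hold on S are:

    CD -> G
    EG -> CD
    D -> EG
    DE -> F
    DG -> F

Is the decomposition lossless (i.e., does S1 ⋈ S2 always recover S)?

No

Common attributes: S1 ∩ S2 = {CEF}.
No dependency enlarges {CEF}, so (CEF)⁺ = {CEF}.
The closure contains neither all of S1 = {CEFG} nor all of S2 = {CDEF}, so the common attributes are not a superkey of either fragment. The join is lossy.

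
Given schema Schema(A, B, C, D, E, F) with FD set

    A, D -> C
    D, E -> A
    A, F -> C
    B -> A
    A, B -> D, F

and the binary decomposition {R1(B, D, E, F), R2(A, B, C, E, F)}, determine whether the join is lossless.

Common attributes: R1 ∩ R2 = {B, E, F}.
Closure of {B, E, F}: B → A applies, adding A; A, B → D, F applies, adding D; A, D → C applies, adding C. So (B, E, F)⁺ = {A, B, C, D, E, F}.
This closure contains every attribute of R1, so R1 ∩ R2 → R1. The join is lossless.

Yes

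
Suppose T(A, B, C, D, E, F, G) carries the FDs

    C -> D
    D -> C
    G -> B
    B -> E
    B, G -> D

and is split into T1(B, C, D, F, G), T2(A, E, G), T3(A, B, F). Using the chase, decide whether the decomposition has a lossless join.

No

Chase test. Columns are A, B, C, D, E, F, G; row i has aⱼ where attribute j ∈ Ti, else bᵢⱼ.
Initial tableau (one row per fragment):
  row 1: b11 a2 a3 a4 b15 a6 a7
  row 2: a1 b22 b23 b24 a5 b26 a7
  row 3: a1 a2 b33 b34 b35 a6 b37
Rows 1 and 2 agree on G; apply G→B and equate their B entries.
Rows 1 and 2 agree on B; apply B→E and equate their E entries.
Rows 1 and 3 agree on B; apply B→E and equate their E entries.
Rows 1 and 2 agree on B, G; apply B, G→D and equate their D entries.
Rows 1 and 2 agree on D; apply D→C and equate their C entries.
No row becomes fully distinguished — the join is lossy.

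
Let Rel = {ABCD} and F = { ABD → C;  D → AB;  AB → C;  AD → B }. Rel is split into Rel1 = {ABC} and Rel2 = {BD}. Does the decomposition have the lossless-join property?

No

Common attributes: Rel1 ∩ Rel2 = {B}.
No dependency enlarges {B}, so (B)⁺ = {B}.
The closure contains neither all of Rel1 = {ABC} nor all of Rel2 = {BD}, so the common attributes are not a superkey of either fragment. The join is lossy.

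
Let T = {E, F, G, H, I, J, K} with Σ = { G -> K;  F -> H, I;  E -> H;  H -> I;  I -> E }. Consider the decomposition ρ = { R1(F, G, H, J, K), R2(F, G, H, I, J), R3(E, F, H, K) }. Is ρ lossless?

Yes

Chase test. Columns are E, F, G, H, I, J, K; row i has aⱼ where attribute j ∈ Ri, else bᵢⱼ.
Initial tableau (one row per fragment):
  row 1: b11 a2 a3 a4 b15 a6 a7
  row 2: b21 a2 a3 a4 a5 a6 b27
  row 3: a1 a2 b33 a4 b35 b36 a7
Rows 1 and 2 agree on G; apply G→K and equate their K entries.
Rows 1 and 2 agree on F; apply F→H, I and equate their H, I entries.
Rows 1 and 3 agree on F; apply F→H, I and equate their H, I entries.
Rows 1 and 2 agree on I; apply I→E and equate their E entries.
Rows 1 and 3 agree on I; apply I→E and equate their E entries.
Row 1 is now all distinguished symbols — the join is lossless.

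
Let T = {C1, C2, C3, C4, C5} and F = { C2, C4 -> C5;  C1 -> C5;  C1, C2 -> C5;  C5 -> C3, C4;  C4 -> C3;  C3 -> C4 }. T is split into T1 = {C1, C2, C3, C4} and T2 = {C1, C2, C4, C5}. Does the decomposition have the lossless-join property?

Yes

Common attributes: T1 ∩ T2 = {C1, C2, C4}.
Closure of {C1, C2, C4}: C2, C4 → C5 applies, adding C5; C5 → C3, C4 applies, adding C3. So (C1, C2, C4)⁺ = {C1, C2, C3, C4, C5}.
This closure contains every attribute of T1, so T1 ∩ T2 → T1. The join is lossless.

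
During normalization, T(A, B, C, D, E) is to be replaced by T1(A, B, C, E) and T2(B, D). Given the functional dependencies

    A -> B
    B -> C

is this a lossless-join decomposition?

No

Common attributes: T1 ∩ T2 = {B}.
Closure of {B}: B → C applies, adding C. So (B)⁺ = {B, C}.
The closure contains neither all of T1 = {A, B, C, E} nor all of T2 = {B, D}, so the common attributes are not a superkey of either fragment. The join is lossy.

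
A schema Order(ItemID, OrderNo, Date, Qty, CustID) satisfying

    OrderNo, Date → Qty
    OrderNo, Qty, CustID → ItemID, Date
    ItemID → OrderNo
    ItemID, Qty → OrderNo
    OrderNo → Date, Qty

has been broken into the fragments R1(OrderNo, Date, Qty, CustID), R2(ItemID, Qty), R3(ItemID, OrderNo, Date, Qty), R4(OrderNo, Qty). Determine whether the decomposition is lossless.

Chase test. Columns are ItemID, OrderNo, Date, Qty, CustID; row i has aⱼ where attribute j ∈ Ri, else bᵢⱼ.
Initial tableau (one row per fragment):
  row 1: b11 a2 a3 a4 a5
  row 2: a1 b22 b23 a4 b25
  row 3: a1 a2 a3 a4 b35
  row 4: b41 a2 b43 a4 b45
Rows 2 and 3 agree on ItemID; apply ItemID→OrderNo and equate their OrderNo entries.
Rows 1 and 2 agree on OrderNo; apply OrderNo→Date, Qty and equate their Date, Qty entries.
Rows 1 and 4 agree on OrderNo; apply OrderNo→Date, Qty and equate their Date, Qty entries.
No row becomes fully distinguished — the join is lossy.

No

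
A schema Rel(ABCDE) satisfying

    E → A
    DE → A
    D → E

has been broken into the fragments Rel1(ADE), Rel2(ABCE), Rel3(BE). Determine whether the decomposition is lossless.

No

Chase test. Columns are ABCDE; row i has aⱼ where attribute j ∈ Reli, else bᵢⱼ.
Initial tableau (one row per fragment):
  row 1: a1 b12 b13 a4 a5
  row 2: a1 a2 a3 b24 a5
  row 3: b31 a2 b33 b34 a5
Rows 1 and 3 agree on E; apply E→A and equate their A entries.
No row becomes fully distinguished — the join is lossy.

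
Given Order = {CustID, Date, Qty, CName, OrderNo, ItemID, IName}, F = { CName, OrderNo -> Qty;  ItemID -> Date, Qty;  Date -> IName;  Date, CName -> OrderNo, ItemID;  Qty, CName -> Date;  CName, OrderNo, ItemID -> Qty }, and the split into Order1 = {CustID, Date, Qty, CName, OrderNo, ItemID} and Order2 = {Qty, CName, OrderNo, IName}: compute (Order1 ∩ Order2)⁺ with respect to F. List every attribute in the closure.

Date, Qty, CName, OrderNo, ItemID, IName

Order1 ∩ Order2 = {Qty, CName, OrderNo}.
Qty, CName → Date applies, adding Date
Date → IName applies, adding IName
Date, CName → OrderNo, ItemID applies, adding ItemID
Closure: {Date, Qty, CName, OrderNo, ItemID, IName}.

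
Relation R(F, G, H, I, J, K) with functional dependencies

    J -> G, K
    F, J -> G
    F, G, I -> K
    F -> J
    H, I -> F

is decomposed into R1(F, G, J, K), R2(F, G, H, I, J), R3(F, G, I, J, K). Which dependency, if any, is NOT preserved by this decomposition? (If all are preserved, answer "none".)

none

J → G, K lies within R1.
F, J → G lies within R1.
F, G, I → K lies within R3.
F → J lies within R1.
H, I → F lies within R2.
Every dependency is enforceable on the fragments, so the decomposition is dependency-preserving.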